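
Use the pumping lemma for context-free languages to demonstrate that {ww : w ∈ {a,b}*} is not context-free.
Assume for contradiction that L is context-free, and let p ≥ 1 be the pumping length given by the pumping lemma for CFLs.
Choose s = a^p b^p a^p b^p. Then s ∈ L (take w = a^p b^p) and |s| = 4p ≥ p.
By the CFL pumping lemma, s = uvxyz for some u, v, x, y, z with |vxy| ≤ p, |vy| ≥ 1, and uv^i xy^i z ∈ L for every i ≥ 0.

Write s as four blocks A₁ B₁ A₂ B₂ with A₁ = A₂ = a^p and B₁ = B₂ = b^p. Since |vxy| ≤ p, the window vxy lies inside at most two adjacent blocks. Take i = 0 and let t = uxz, so |t| = 4p − |vy| with 1 ≤ |vy| ≤ p. If |t| is odd, t ∉ L immediately, so assume |vy| is even (hence |vy| ≥ 2) and |t|/2 = 2p − |vy|/2, which satisfies p ≤ |t|/2 ≤ 2p − 1.

Case 1 (vxy inside A₁B₁): t = a^(p−j) b^(p−l) a^p b^p with j + l = |vy|. The second half of t has length < 2p, so it is a suffix of the trailing a^p b^p and ends in b; the first half is a^(p−j) b^(p−l) a^((j+l)/2), which ends in a because (j+l)/2 ≥ 1. The halves differ, so t ∉ L.

Case 2 (vxy inside B₁A₂, straddling the middle): t = a^p b^(p−j) a^(p−l) b^p with j + l = |vy|. If t = ww, then w is a prefix of t of length ≥ p, so w begins with a^p; and w is a suffix of t of length ≥ p, so w ends with b^p. That forces |w| ≥ 2p, contradicting |w| = |t|/2 ≤ 2p − 1. So t ∉ L.

Case 3 (vxy inside A₂B₂): t = a^p b^p a^(p−j) b^(p−l) with j + l = |vy|. The first half of t is a prefix of a^p b^p, so it begins with a; the second half is b^((j+l)/2) a^(p−j) b^(p−l), which begins with b. The halves differ, so t ∉ L.

In every case uv⁰xy⁰z = uxz ∉ L.

This contradicts the CFL pumping lemma, which requires uv^i xy^i z ∈ L for all i ≥ 0.
Hence L = {ww : w ∈ {a,b}*} is not context-free. ∎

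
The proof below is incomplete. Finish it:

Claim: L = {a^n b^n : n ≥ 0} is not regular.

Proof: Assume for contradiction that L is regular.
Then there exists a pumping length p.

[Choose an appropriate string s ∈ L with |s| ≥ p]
s = a^p b^p

This string is in L (has equal a's and b's) and has length 2p ≥ p.
Any decomposition xyz with |xy| ≤ p means y consists only of a's,
so pumping will unbalance the counts.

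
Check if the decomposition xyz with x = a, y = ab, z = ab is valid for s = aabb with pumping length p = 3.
Violated: xyz = s

The decomposition x = a, y = ab, z = ab for s = aabb with p = 3
violates the constraint: xyz = s

xyz = 'a' + 'ab' + 'ab' = 'aabab' ≠ 'aabb' = s. The decomposition doesn't reconstruct s.

Pumping lemma constraints:
1. xyz = s (decomposition is valid)
2. |xy| ≤ p
3. |y| > 0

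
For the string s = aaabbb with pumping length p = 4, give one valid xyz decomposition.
x = '', y = 'aaab', z = 'bb'

For s = aaabbb and p = 4, one valid decomposition is:
- x = '' (length 0)
- y = 'aaab' (length 4)
- z = 'bb' (length 2)

Verification:
- xyz = '' + 'aaab' + 'bb' = aaabbb ✓
- |xy| = 4 ≤ 4 ✓
- |y| = 4 > 0 ✓

All pumping lemma constraints are satisfied.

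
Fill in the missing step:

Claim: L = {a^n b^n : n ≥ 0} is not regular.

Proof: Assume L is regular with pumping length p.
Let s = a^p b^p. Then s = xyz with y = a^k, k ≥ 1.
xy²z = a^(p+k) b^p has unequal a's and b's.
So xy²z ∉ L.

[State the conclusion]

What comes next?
This contradicts the pumping lemma for regular languages,
which guarantees xy^i z ∈ L for all i ≥ 0.

Since our assumption that L is regular leads to a contradiction,
we conclude that L = {a^n b^n : n ≥ 0} is NOT regular. ∎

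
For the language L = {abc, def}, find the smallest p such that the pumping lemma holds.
p = 4

For a finite language L, the pumping lemma holds vacuously if p > max|s| for s ∈ L.

The longest string in L = {abc, def} has length 3.
If p = 4, then no string s ∈ L has |s| ≥ p, so the condition is vacuously true.

The minimum pumping length is p = 4.

Why no smaller p works: for any p ≤ 3, the longest string s ∈ L has |s| = 3 ≥ p, so it would
have to be pumpable; but pumping up (i = 2, 3, ...) produces ever longer strings, which cannot all lie in the
finite language L. So the pumping property fails for every p ≤ 3.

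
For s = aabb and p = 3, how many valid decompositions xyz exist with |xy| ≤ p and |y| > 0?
6

For s = 'aabb' with pumping length p = 3:

Constraints: |xy| ≤ 3, |y| > 0

Valid decompositions (|xy| ≤ p, |y| ≥ 1):
  • x='', y='a', z='abb'
  • x='a', y='a', z='bb'
  • x='', y='aa', z='bb'
  • x='aa', y='b', z='b'
  • x='a', y='ab', z='b'
  • x='', y='aab', z='b'

Total count: 6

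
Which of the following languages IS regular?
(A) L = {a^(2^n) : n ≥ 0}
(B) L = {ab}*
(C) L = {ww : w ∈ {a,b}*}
(B) {ab}*

(B) L = {ab}* is regular.

This can be recognized by a finite automaton (DFA/NFA).
Regular expressions like {ab}* define regular languages.

The other choices are not regular:
- {a^(2^n) : n ≥ 0}: After pumping, length is no longer a power of 2
- {ww : w ∈ {a,b}*}: After pumping, the two halves no longer match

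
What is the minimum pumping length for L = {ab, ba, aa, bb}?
p = 3

For a finite language L, the pumping lemma holds vacuously if p > max|s| for s ∈ L.

The longest string in L = {ab, ba, aa, bb} has length 2.
If p = 3, then no string s ∈ L has |s| ≥ p, so the condition is vacuously true.

The minimum pumping length is p = 3.

Why no smaller p works: for any p ≤ 2, the longest string s ∈ L has |s| = 2 ≥ p, so it would
have to be pumpable; but pumping up (i = 2, 3, ...) produces ever longer strings, which cannot all lie in the
finite language L. So the pumping property fails for every p ≤ 2.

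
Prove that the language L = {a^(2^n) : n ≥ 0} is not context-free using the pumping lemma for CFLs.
Assume for contradiction that L is context-free, and let p ≥ 1 be the pumping length given by the pumping lemma for CFLs.
Choose s = a^(2^p). Then s ∈ L and |s| = 2^p ≥ p.
By the CFL pumping lemma, s = uvxyz for some u, v, x, y, z with |vxy| ≤ p, |vy| ≥ 1, and uv^i xy^i z ∈ L for every i ≥ 0.
All symbols are a's, so only lengths matter: let k = |vy|, with 1 ≤ k ≤ |vxy| ≤ p < 2^p.

Take i = 2: |uv²xy²z| = 2^p + k, and 2^p < 2^p + k < 2^p + 2^p = 2^(p+1).
So the length lies strictly between consecutive powers of two and is not a power of 2; uv²xy²z ∉ L.

This contradicts the CFL pumping lemma, which requires uv^i xy^i z ∈ L for all i ≥ 0.
Hence L = {a^(2^n) : n ≥ 0} is not context-free. ∎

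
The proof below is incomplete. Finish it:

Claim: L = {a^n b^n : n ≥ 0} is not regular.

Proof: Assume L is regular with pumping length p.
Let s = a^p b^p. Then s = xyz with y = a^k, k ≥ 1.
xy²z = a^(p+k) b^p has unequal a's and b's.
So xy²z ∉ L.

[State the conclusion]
This contradicts the pumping lemma for regular languages,
which guarantees xy^i z ∈ L for all i ≥ 0.

Since our assumption that L is regular leads to a contradiction,
we conclude that L = {a^n b^n : n ≥ 0} is NOT regular. ∎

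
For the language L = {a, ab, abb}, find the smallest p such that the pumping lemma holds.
p = 4

For a finite language L, the pumping lemma holds vacuously if p > max|s| for s ∈ L.

The longest string in L = {a, ab, abb} has length 3.
If p = 4, then no string s ∈ L has |s| ≥ p, so the condition is vacuously true.

The minimum pumping length is p = 4.

Why no smaller p works: for any p ≤ 3, the longest string s ∈ L has |s| = 3 ≥ p, so it would
have to be pumpable; but pumping up (i = 2, 3, ...) produces ever longer strings, which cannot all lie in the
finite language L. So the pumping property fails for every p ≤ 3.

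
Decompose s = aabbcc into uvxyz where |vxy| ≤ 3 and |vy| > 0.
u='aa', v='b', x='b', y='c', z='c'

For s = aabbcc with pumping length p = 3:

One valid decomposition:
- u = 'aa'
- v = 'b'
- x = 'b'
- y = 'c'
- z = 'c'

Verification:
- uvxyz = 'aa' + 'b' + 'b' + 'c' + 'c' = aabbcc ✓
- |vxy| = |'bbc'| = 3 ≤ 3 ✓
- |vy| = |'bc'| = 2 > 0 ✓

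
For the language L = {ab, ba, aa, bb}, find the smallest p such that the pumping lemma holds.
p = 3

For a finite language L, the pumping lemma holds vacuously if p > max|s| for s ∈ L.

The longest string in L = {ab, ba, aa, bb} has length 2.
If p = 3, then no string s ∈ L has |s| ≥ p, so the condition is vacuously true.

The minimum pumping length is p = 3.

Why no smaller p works: for any p ≤ 2, the longest string s ∈ L has |s| = 2 ≥ p, so it would
have to be pumpable; but pumping up (i = 2, 3, ...) produces ever longer strings, which cannot all lie in the
finite language L. So the pumping property fails for every p ≤ 2.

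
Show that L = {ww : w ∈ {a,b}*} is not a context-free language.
Assume for contradiction that L is context-free, and let p ≥ 1 be the pumping length given by the pumping lemma for CFLs.
Choose s = a^p b^p a^p b^p. Then s ∈ L (take w = a^p b^p) and |s| = 4p ≥ p.
By the CFL pumping lemma, s = uvxyz for some u, v, x, y, z with |vxy| ≤ p, |vy| ≥ 1, and uv^i xy^i z ∈ L for every i ≥ 0.

Write s as four blocks A₁ B₁ A₂ B₂ with A₁ = A₂ = a^p and B₁ = B₂ = b^p. Since |vxy| ≤ p, the window vxy lies inside at most two adjacent blocks. Take i = 0 and let t = uxz, so |t| = 4p − |vy| with 1 ≤ |vy| ≤ p. If |t| is odd, t ∉ L immediately, so assume |vy| is even (hence |vy| ≥ 2) and |t|/2 = 2p − |vy|/2, which satisfies p ≤ |t|/2 ≤ 2p − 1.

Case 1 (vxy inside A₁B₁): t = a^(p−j) b^(p−l) a^p b^p with j + l = |vy|. The second half of t has length < 2p, so it is a suffix of the trailing a^p b^p and ends in b; the first half is a^(p−j) b^(p−l) a^((j+l)/2), which ends in a because (j+l)/2 ≥ 1. The halves differ, so t ∉ L.

Case 2 (vxy inside B₁A₂, straddling the middle): t = a^p b^(p−j) a^(p−l) b^p with j + l = |vy|. If t = ww, then w is a prefix of t of length ≥ p, so w begins with a^p; and w is a suffix of t of length ≥ p, so w ends with b^p. That forces |w| ≥ 2p, contradicting |w| = |t|/2 ≤ 2p − 1. So t ∉ L.

Case 3 (vxy inside A₂B₂): t = a^p b^p a^(p−j) b^(p−l) with j + l = |vy|. The first half of t is a prefix of a^p b^p, so it begins with a; the second half is b^((j+l)/2) a^(p−j) b^(p−l), which begins with b. The halves differ, so t ∉ L.

In every case uv⁰xy⁰z = uxz ∉ L.

This contradicts the CFL pumping lemma, which requires uv^i xy^i z ∈ L for all i ≥ 0.
Hence L = {ww : w ∈ {a,b}*} is not context-free. ∎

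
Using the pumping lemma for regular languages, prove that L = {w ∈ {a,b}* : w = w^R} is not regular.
Assume for contradiction that L is regular, and let p ≥ 1 be the pumping length given by the pumping lemma.
Choose s = a^p b a^p. Then s ∈ L (it reads the same in both directions) and |s| = 2p + 1 ≥ p.
By the pumping lemma, s = xyz for some x, y, z with |xy| ≤ p, |y| ≥ 1, and xy^i z ∈ L for every i ≥ 0.
Since |xy| ≤ p and the first p symbols of s are all a's, y = a^k for some k with 1 ≤ k ≤ p.

Take i = 0: xy⁰z = a^(p − k) b a^p.
Its reversal is a^p b a^(p − k). These differ because the block of a's before the unique b has length p − k in one and p in the other, and p − k ≠ p since k ≥ 1. So xy⁰z is not a palindrome, i.e. xy⁰z ∉ L.

This contradicts the pumping lemma, which requires xy^i z ∈ L for all i ≥ 0.
Hence L = {w ∈ {a,b}* : w = w^R} is not regular. ∎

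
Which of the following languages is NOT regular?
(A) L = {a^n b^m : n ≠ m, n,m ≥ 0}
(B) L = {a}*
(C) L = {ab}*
(A) {a^n b^m : n ≠ m, n,m ≥ 0}

(A) L = {a^n b^m : n ≠ m, n,m ≥ 0} is NOT regular.

The pumping lemma can be used to prove this:
After pumping a's, we can make n = m

The other languages are regular because they can be recognized by finite automata.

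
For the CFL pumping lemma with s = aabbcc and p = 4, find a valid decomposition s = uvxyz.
u='a', v='a', x='bb', y='c', z='c'

For s = aabbcc with pumping length p = 4:

One valid decomposition:
- u = 'a'
- v = 'a'
- x = 'bb'
- y = 'c'
- z = 'c'

Verification:
- uvxyz = 'a' + 'a' + 'bb' + 'c' + 'c' = aabbcc ✓
- |vxy| = |'abbc'| = 4 ≤ 4 ✓
- |vy| = |'ac'| = 2 > 0 ✓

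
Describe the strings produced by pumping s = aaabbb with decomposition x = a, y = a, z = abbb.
{xy^i z : i ≥ 0} = {a^(2+i) b^3 : i ≥ 0} = {aabbb, aaabbb, aaaabbb, ...}

With x = a, y = a, z = abbb: Starting with aaabbb and pumping the second 'a', we get strings with 2+i a's followed by 3 b's for i = 0, 1, 2, ...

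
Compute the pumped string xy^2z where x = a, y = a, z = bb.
aaabb

Given x = 'a', y = 'a', z = 'bb' and i = 2:

xy^2z = x + y·y·...·y (2 times) + z
       = 'a' + 'a'^2 + 'bb'
       = 'a' + 'aa' + 'bb'
       = 'aaabb'

The pumped string is 'aaabb' with length 5.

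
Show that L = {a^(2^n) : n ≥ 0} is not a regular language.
Assume for contradiction that L is regular, and let p ≥ 1 be the pumping length given by the pumping lemma.
Choose s = a^(2^p). Then s ∈ L and |s| = 2^p ≥ p.
By the pumping lemma, s = xyz for some x, y, z with |xy| ≤ p, |y| ≥ 1, and xy^i z ∈ L for every i ≥ 0.
Here y = a^k for some k with 1 ≤ k ≤ |xy| ≤ p, and p < 2^p.

Take i = 2: |xy²z| = 2^p + k.
Now 2^p < 2^p + k ≤ 2^p + p < 2^p + 2^p = 2^(p+1).
So |xy²z| lies strictly between the consecutive powers of two 2^p and 2^(p+1), hence is not a power of 2, and xy²z ∉ L.

This contradicts the pumping lemma, which requires xy^i z ∈ L for all i ≥ 0.
Hence L = {a^(2^n) : n ≥ 0} is not regular. ∎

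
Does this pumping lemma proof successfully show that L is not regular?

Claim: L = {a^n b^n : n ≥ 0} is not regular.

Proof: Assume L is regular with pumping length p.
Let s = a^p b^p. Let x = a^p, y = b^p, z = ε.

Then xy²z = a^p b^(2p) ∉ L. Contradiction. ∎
The proof is INCORRECT.

Error: The decomposition violates |xy| ≤ p.
With x = a^p and y = b^p, we have |xy| = 2p > p.
The pumping lemma requires |xy| ≤ p, so y must be within the first p characters.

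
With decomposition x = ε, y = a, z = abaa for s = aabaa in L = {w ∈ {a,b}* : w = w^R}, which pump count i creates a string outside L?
i = 2

xy²z = ε · aa · abaa = aaabaa; aaabaa reversed is aabaaa ≠ aaabaa, so it is not a palindrome and is not in L.
(Other choices also work, e.g. i = 0, 3; only i = 1 is guaranteed to stay in L since xy¹z = s.)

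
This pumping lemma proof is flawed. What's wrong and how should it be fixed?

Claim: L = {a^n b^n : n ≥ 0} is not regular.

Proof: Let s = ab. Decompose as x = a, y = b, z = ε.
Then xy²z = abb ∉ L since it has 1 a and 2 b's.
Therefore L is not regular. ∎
Error: The string s = ab might be shorter than the pumping length p.

Correction: Choose s = a^p b^p to ensure |s| ≥ p. Also, the decomposition is wrong: with |xy| ≤ p, y cannot include b's when s starts with p a's.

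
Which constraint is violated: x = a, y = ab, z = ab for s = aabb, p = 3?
Violated: xyz = s

The decomposition x = a, y = ab, z = ab for s = aabb with p = 3
violates the constraint: xyz = s

xyz = 'a' + 'ab' + 'ab' = 'aabab' ≠ 'aabb' = s. The decomposition doesn't reconstruct s.

Pumping lemma constraints:
1. xyz = s (decomposition is valid)
2. |xy| ≤ p
3. |y| > 0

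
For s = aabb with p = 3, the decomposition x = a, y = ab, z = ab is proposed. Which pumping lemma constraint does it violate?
Violated: xyz = s

The decomposition x = a, y = ab, z = ab for s = aabb with p = 3
violates the constraint: xyz = s

xyz = 'a' + 'ab' + 'ab' = 'aabab' ≠ 'aabb' = s. The decomposition doesn't reconstruct s.

Pumping lemma constraints:
1. xyz = s (decomposition is valid)
2. |xy| ≤ p
3. |y| > 0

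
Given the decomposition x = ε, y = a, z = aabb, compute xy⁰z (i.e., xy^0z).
aabb

Given x = '', y = 'a', z = 'aabb' and i = 0:

xy^0z = x + y·y·...·y (0 times) + z
       = '' + 'a'^0 + 'aabb'
       = '' + '' + 'aabb'
       = 'aabb'

The pumped string is 'aabb' with length 4.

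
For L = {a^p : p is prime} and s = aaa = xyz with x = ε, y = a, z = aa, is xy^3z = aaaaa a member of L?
Yes

xy³z = ε · aaa · aa = aaaaa.
aaaaa has length 5, which is prime, so it is in L.
(A single pumped string landing in L is not a contradiction by itself; a non-regularity proof needs some i for which xy^i z ∉ L, for every admissible decomposition.)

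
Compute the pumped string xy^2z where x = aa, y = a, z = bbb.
aaaabbb

Given x = 'aa', y = 'a', z = 'bbb' and i = 2:

xy^2z = x + y·y·...·y (2 times) + z
       = 'aa' + 'a'^2 + 'bbb'
       = 'aa' + 'aa' + 'bbb'
       = 'aaaabbb'

The pumped string is 'aaaabbb' with length 7.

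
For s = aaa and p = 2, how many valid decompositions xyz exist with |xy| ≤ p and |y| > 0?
3

For s = 'aaa' with pumping length p = 2:

Constraints: |xy| ≤ 2, |y| > 0

Valid decompositions (|xy| ≤ p, |y| ≥ 1):
  • x='', y='a', z='aa'
  • x='a', y='a', z='a'
  • x='', y='aa', z='a'

Total count: 3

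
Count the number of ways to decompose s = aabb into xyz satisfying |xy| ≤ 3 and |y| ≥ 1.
6

For s = 'aabb' with pumping length p = 3:

Constraints: |xy| ≤ 3, |y| > 0

Valid decompositions (|xy| ≤ p, |y| ≥ 1):
  • x='', y='a', z='abb'
  • x='a', y='a', z='bb'
  • x='', y='aa', z='bb'
  • x='aa', y='b', z='b'
  • x='a', y='ab', z='b'
  • x='', y='aab', z='b'

Total count: 6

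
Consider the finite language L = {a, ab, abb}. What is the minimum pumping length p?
p = 4

For a finite language L, the pumping lemma holds vacuously if p > max|s| for s ∈ L.

The longest string in L = {a, ab, abb} has length 3.
If p = 4, then no string s ∈ L has |s| ≥ p, so the condition is vacuously true.

The minimum pumping length is p = 4.

Why no smaller p works: for any p ≤ 3, the longest string s ∈ L has |s| = 3 ≥ p, so it would
have to be pumpable; but pumping up (i = 2, 3, ...) produces ever longer strings, which cannot all lie in the
finite language L. So the pumping property fails for every p ≤ 3.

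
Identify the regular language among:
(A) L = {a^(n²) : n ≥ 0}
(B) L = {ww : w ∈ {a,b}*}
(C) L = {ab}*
(C) {ab}*

(C) L = {ab}* is regular.

This can be recognized by a finite automaton (DFA/NFA).
Regular expressions like {ab}* define regular languages.

The other choices are not regular:
- {ww : w ∈ {a,b}*}: After pumping, the two halves no longer match
- {a^(n²) : n ≥ 0}: After pumping, length is no longer a perfect square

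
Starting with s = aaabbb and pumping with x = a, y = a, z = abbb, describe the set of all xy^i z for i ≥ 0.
{xy^i z : i ≥ 0} = {a^(2+i) b^3 : i ≥ 0} = {aabbb, aaabbb, aaaabbb, ...}

With x = a, y = a, z = abbb: Starting with aaabbb and pumping the second 'a', we get strings with 2+i a's followed by 3 b's for i = 0, 1, 2, ...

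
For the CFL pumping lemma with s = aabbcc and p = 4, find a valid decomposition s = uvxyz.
u='a', v='a', x='bb', y='c', z='c'

For s = aabbcc with pumping length p = 4:

One valid decomposition:
- u = 'a'
- v = 'a'
- x = 'bb'
- y = 'c'
- z = 'c'

Verification:
- uvxyz = 'a' + 'a' + 'bb' + 'c' + 'c' = aabbcc ✓
- |vxy| = |'abbc'| = 4 ≤ 4 ✓
- |vy| = |'ac'| = 2 > 0 ✓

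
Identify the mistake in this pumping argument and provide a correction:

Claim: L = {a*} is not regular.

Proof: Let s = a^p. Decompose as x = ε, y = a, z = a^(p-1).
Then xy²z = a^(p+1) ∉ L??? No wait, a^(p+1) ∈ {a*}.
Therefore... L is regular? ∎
Error: The proof attempts to show a*  is not regular, but a* IS regular!

Correction: a* is a regular language (recognized by a simple DFA with one accepting state and self-loop on 'a'). The pumping lemma can only prove non-regularity, not regularity. For regular languages, pumping always works.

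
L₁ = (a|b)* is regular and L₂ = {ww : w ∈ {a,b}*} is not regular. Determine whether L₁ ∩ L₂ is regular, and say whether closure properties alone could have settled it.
No — L₁ ∩ L₂ is not regular.

(a|b)* is all strings over {a,b}, so L₁ ∩ L₂ = {ww : w ∈ {a,b}*} = L₂ itself, which is not regular (pump s = a^p b a^p b).

Note that the bare facts "L₁ regular, L₂ non-regular" do not settle the question by themselves: the closure of regular languages under ∪, ∩, complement and difference applies only when BOTH operands are regular. With a non-regular operand the result can come out regular or non-regular depending on the specific languages, so one has to work out L₁ ∩ L₂ for this particular pair, as above.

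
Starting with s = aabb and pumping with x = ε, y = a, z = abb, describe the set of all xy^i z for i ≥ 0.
{xy^i z : i ≥ 0} = {a^(i+1) b^2 : i ≥ 0} = {abb, aabb, aaabb, ...}

With x = ε, y = a, z = abb: Starting with aabb and pumping the first 'a' (z = abb keeps the second 'a'), we get strings with i+1 a's followed by 2 b's for i = 0, 1, 2, ...; note bb is not produced because z always contributes one a.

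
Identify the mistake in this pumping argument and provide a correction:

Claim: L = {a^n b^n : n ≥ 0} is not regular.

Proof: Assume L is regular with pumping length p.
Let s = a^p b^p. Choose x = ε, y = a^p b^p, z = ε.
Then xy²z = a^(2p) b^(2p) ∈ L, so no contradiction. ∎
Error: The decomposition violates |xy| ≤ p. With y = a^p b^p, |xy| = |y| = 2p > p. (The proof also miscomputes xy²z, which would be a^p b^p a^p b^p rather than a^(2p) b^(2p), and it wrongly treats one harmless decomposition as settling the matter — the prover does not get to choose the decomposition.)

Correction: The pumping lemma requires |xy| ≤ p, and the argument must handle every decomposition satisfying |xy| ≤ p, |y| ≥ 1. Since s starts with p a's, any such y consists only of a's, say y = a^k with k ≥ 1. Then xy²z = a^(p+k) b^p has unequal numbers of a's and b's, so xy²z ∉ L — the required contradiction.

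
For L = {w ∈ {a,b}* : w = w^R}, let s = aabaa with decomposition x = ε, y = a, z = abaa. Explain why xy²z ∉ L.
xy²z = aaabaa ∉ L

Pumping with i = 2 replaces y = a by y² = aa:
- Original: s = xyz = aabaa; aabaa reversed is aabaa, the same string, so it is a palindrome and is in L
- Pumped: xy²z = ε · aa · abaa = aaabaa
- aaabaa reversed is aabaaa ≠ aaabaa, so it is not a palindrome and is not in L

The pumping lemma would require xy²z ∈ L, so this decomposition yields a contradiction.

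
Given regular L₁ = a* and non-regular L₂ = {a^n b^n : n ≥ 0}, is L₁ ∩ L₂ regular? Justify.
Yes — L₁ ∩ L₂ is regular.

A string of a* contains no b's, and the only string of {a^n b^n} with no b's is ε (n = 0). So L₁ ∩ L₂ = {ε}, a finite language, which is regular.

Note that the bare facts "L₁ regular, L₂ non-regular" do not settle the question by themselves: the closure of regular languages under ∪, ∩, complement and difference applies only when BOTH operands are regular. With a non-regular operand the result can come out regular or non-regular depending on the specific languages, so one has to work out L₁ ∩ L₂ for this particular pair, as above.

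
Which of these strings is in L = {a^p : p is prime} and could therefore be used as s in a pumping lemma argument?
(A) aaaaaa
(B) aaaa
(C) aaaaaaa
(C) aaaaaaa

The pumping lemma is applied to a string s that lies in L, so first check membership of each option:
- (A) aaaaaa has length 6 = 2 × 3, which is not prime, so it is not in L ✗
- (B) aaaa has length 4 = 2 × 2, which is not prime, so it is not in L ✗
- (C) aaaaaaa has length 7, which is prime, so it is in L ✓

Only (C) aaaaaaa is in L, so it is the only candidate that could play the role of s.
(In a complete proof one picks s in terms of the pumping length p so that |s| ≥ p is guaranteed; a fixed string like aaaaaaa illustrates the shape of such an s.)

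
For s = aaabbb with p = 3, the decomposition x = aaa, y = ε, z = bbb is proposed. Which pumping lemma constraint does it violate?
Violated: |y| > 0

The decomposition x = aaa, y = ε, z = bbb for s = aaabbb with p = 3
violates the constraint: |y| > 0

|y| = 0, but the pumping lemma requires |y| > 0 (y must be non-empty).

Pumping lemma constraints:
1. xyz = s (decomposition is valid)
2. |xy| ≤ p
3. |y| > 0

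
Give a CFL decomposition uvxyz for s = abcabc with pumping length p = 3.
u='ab', v='c', x='a', y='b', z='c'

For s = abcabc with pumping length p = 3:

One valid decomposition:
- u = 'ab'
- v = 'c'
- x = 'a'
- y = 'b'
- z = 'c'

Verification:
- uvxyz = 'ab' + 'c' + 'a' + 'b' + 'c' = abcabc ✓
- |vxy| = |'cab'| = 3 ≤ 3 ✓
- |vy| = |'cb'| = 2 > 0 ✓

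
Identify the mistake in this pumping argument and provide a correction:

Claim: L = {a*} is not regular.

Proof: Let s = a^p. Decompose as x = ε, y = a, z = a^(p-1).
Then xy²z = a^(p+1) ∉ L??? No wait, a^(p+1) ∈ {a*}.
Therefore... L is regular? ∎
Error: The proof attempts to show a*  is not regular, but a* IS regular!

Correction: a* is a regular language (recognized by a simple DFA with one accepting state and self-loop on 'a'). The pumping lemma can only prove non-regularity, not regularity. For regular languages, pumping always works.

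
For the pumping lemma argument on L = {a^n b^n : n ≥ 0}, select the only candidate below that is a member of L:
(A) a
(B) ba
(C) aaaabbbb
(C) aaaabbbb

The pumping lemma is applied to a string s that lies in L, so first check membership of each option:
- (A) a has 1 a's and 0 b's; 1 ≠ 0, so it is not in L ✗
- (B) ba has an a after a b, so it is not of the form a^n b^n and is not in L ✗
- (C) aaaabbbb = a^4 b^4 has equal counts (4 = 4), so it is in L ✓

Only (C) aaaabbbb is in L, so it is the only candidate that could play the role of s.
(In a complete proof one picks s in terms of the pumping length p so that |s| ≥ p is guaranteed; a fixed string like aaaabbbb illustrates the shape of such an s.)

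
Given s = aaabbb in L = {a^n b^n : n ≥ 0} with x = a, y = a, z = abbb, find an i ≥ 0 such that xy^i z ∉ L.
i = 3

xy³z = a · aaa · abbb = aaaaabbb; aaaaabbb has 5 a's and 3 b's; 5 ≠ 3, so it is not in L.
(Other choices also work, e.g. i = 0, 2; only i = 1 is guaranteed to stay in L since xy¹z = s.)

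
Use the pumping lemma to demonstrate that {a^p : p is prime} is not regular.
Assume for contradiction that L is regular, and let p ≥ 1 be the pumping length given by the pumping lemma.
Choose a prime q with q ≥ p (one exists because there are infinitely many primes) and let s = a^q. Then s ∈ L and |s| = q ≥ p.
By the pumping lemma, s = xyz for some x, y, z with |xy| ≤ p, |y| ≥ 1, and xy^i z ∈ L for every i ≥ 0.
Here y = a^k for some k with 1 ≤ k ≤ p, and xy^i z = a^(q + (i − 1)k) for every i ≥ 0.

Take i = q + 1: |xy^(q+1) z| = q + qk = q(k + 1).
Both factors satisfy q ≥ 2 and k + 1 ≥ 2, so q(k + 1) is composite, and xy^(q+1) z ∉ L.

This contradicts the pumping lemma, which requires xy^i z ∈ L for all i ≥ 0.
Hence L = {a^p : p is prime} is not regular. ∎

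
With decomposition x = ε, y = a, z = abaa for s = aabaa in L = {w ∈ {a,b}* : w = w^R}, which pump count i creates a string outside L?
i = 2

xy²z = ε · aa · abaa = aaabaa; aaabaa reversed is aabaaa ≠ aaabaa, so it is not a palindrome and is not in L.
(Other choices also work, e.g. i = 0, 3; only i = 1 is guaranteed to stay in L since xy¹z = s.)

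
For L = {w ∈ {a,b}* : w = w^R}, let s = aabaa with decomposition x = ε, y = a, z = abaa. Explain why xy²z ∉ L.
xy²z = aaabaa ∉ L

Pumping with i = 2 replaces y = a by y² = aa:
- Original: s = xyz = aabaa; aabaa reversed is aabaa, the same string, so it is a palindrome and is in L
- Pumped: xy²z = ε · aa · abaa = aaabaa
- aaabaa reversed is aabaaa ≠ aaabaa, so it is not a palindrome and is not in L

The pumping lemma would require xy²z ∈ L, so this decomposition yields a contradiction.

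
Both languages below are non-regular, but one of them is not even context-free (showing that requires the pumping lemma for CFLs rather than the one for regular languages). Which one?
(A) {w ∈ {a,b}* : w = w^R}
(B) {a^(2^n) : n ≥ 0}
(B) {a^(2^n) : n ≥ 0}

(B) {a^(2^n) : n ≥ 0} requires the CFL pumping lemma.

- {w ∈ {a,b}* : w = w^R} is context-free (but not regular)
  • Can be shown non-regular with the regular pumping lemma
  • After pumping, the string is no longer symmetric

- {a^(2^n) : n ≥ 0} is NOT context-free
  • Requires the CFL pumping lemma to prove
  • Gaps between powers of 2 grow exponentially

The CFL pumping lemma is "stronger" in that it can prove non-membership
in the larger class of context-free languages.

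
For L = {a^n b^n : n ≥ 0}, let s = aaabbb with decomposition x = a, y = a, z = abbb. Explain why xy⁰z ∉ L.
xy⁰z = aabbb ∉ L

Pumping with i = 0 replaces y = a by y⁰ = ε:
- Original: s = xyz = aaabbb; aaabbb = a^3 b^3 has equal counts (3 = 3), so it is in L
- Pumped: xy⁰z = a · ε · abbb = aabbb
- aabbb has 2 a's and 3 b's; 2 ≠ 3, so it is not in L

The pumping lemma would require xy⁰z ∈ L, so this decomposition yields a contradiction.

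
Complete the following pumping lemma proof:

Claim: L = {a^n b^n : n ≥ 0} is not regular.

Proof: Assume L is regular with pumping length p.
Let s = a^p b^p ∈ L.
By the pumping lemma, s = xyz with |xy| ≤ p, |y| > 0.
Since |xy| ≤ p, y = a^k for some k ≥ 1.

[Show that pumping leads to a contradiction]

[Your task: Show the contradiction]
Consider xy²z = a^(p+k) b^p.

Since k ≥ 1, we have p + k > p.
So xy²z has more a's than b's: (p+k) a's vs p b's.
This means xy²z ∉ L because a^n b^n requires equal counts.

This contradicts the pumping lemma which states xy²z ∈ L.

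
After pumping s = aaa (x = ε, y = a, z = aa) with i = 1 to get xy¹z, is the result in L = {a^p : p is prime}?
Yes

xy¹z = ε · a · aa = aaa.
aaa has length 3, which is prime, so it is in L.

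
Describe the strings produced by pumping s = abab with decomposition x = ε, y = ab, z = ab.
{xy^i z : i ≥ 0} = {(ab)^(i+1) : i ≥ 0} = {ab, abab, ababab, ...}

With x = ε, y = ab, z = ab: Pumping 'ab' gives strings of alternating a's and b's.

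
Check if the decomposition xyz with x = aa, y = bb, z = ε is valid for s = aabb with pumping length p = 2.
Violated: |xy| ≤ p

The decomposition x = aa, y = bb, z = ε for s = aabb with p = 2
violates the constraint: |xy| ≤ p

|xy| = |aabb| = 4 > 2 = p. The decomposition puts too many characters in xy.

Pumping lemma constraints:
1. xyz = s (decomposition is valid)
2. |xy| ≤ p
3. |y| > 0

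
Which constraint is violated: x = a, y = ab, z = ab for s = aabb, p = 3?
Violated: xyz = s

The decomposition x = a, y = ab, z = ab for s = aabb with p = 3
violates the constraint: xyz = s

xyz = 'a' + 'ab' + 'ab' = 'aabab' ≠ 'aabb' = s. The decomposition doesn't reconstruct s.

Pumping lemma constraints:
1. xyz = s (decomposition is valid)
2. |xy| ≤ p
3. |y| > 0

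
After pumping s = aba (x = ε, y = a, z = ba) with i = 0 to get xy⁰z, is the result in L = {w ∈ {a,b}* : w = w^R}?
No

xy⁰z = ε · ε · ba = ba.
ba reversed is ab ≠ ba, so it is not a palindrome and is not in L.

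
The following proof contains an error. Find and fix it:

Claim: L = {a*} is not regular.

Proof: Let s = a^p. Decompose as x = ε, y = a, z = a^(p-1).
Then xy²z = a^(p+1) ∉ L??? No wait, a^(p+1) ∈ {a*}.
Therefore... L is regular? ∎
Error: The proof attempts to show a*  is not regular, but a* IS regular!

Correction: a* is a regular language (recognized by a simple DFA with one accepting state and self-loop on 'a'). The pumping lemma can only prove non-regularity, not regularity. For regular languages, pumping always works.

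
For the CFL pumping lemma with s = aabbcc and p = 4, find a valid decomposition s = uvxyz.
u='a', v='a', x='bb', y='c', z='c'

For s = aabbcc with pumping length p = 4:

One valid decomposition:
- u = 'a'
- v = 'a'
- x = 'bb'
- y = 'c'
- z = 'c'

Verification:
- uvxyz = 'a' + 'a' + 'bb' + 'c' + 'c' = aabbcc ✓
- |vxy| = |'abbc'| = 4 ≤ 4 ✓
- |vy| = |'ac'| = 2 > 0 ✓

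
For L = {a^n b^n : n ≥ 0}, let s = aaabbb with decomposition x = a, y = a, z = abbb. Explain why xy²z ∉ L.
xy²z = aaaabbb ∉ L

Pumping with i = 2 replaces y = a by y² = aa:
- Original: s = xyz = aaabbb; aaabbb = a^3 b^3 has equal counts (3 = 3), so it is in L
- Pumped: xy²z = a · aa · abbb = aaaabbb
- aaaabbb has 4 a's and 3 b's; 4 ≠ 3, so it is not in L

The pumping lemma would require xy²z ∈ L, so this decomposition yields a contradiction.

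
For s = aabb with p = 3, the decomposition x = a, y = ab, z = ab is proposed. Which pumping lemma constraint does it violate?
Violated: xyz = s

The decomposition x = a, y = ab, z = ab for s = aabb with p = 3
violates the constraint: xyz = s

xyz = 'a' + 'ab' + 'ab' = 'aabab' ≠ 'aabb' = s. The decomposition doesn't reconstruct s.

Pumping lemma constraints:
1. xyz = s (decomposition is valid)
2. |xy| ≤ p
3. |y| > 0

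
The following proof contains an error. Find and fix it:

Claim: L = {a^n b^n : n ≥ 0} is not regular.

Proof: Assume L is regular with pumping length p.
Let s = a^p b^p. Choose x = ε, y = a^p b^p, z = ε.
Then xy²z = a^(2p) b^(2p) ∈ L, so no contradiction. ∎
Error: The decomposition violates |xy| ≤ p. With y = a^p b^p, |xy| = |y| = 2p > p. (The proof also miscomputes xy²z, which would be a^p b^p a^p b^p rather than a^(2p) b^(2p), and it wrongly treats one harmless decomposition as settling the matter — the prover does not get to choose the decomposition.)

Correction: The pumping lemma requires |xy| ≤ p, and the argument must handle every decomposition satisfying |xy| ≤ p, |y| ≥ 1. Since s starts with p a's, any such y consists only of a's, say y = a^k with k ≥ 1. Then xy²z = a^(p+k) b^p has unequal numbers of a's and b's, so xy²z ∉ L — the required contradiction.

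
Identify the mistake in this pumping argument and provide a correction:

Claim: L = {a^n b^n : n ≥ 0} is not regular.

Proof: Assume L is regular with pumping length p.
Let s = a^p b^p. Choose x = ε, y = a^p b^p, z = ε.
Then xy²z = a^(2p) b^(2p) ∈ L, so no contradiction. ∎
Error: The decomposition violates |xy| ≤ p. With y = a^p b^p, |xy| = |y| = 2p > p. (The proof also miscomputes xy²z, which would be a^p b^p a^p b^p rather than a^(2p) b^(2p), and it wrongly treats one harmless decomposition as settling the matter — the prover does not get to choose the decomposition.)

Correction: The pumping lemma requires |xy| ≤ p, and the argument must handle every decomposition satisfying |xy| ≤ p, |y| ≥ 1. Since s starts with p a's, any such y consists only of a's, say y = a^k with k ≥ 1. Then xy²z = a^(p+k) b^p has unequal numbers of a's and b's, so xy²z ∉ L — the required contradiction.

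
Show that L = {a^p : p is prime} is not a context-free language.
Assume for contradiction that L is context-free, and let p ≥ 1 be the pumping length given by the pumping lemma for CFLs.
Choose a prime q with q ≥ p and let s = a^q. Then s ∈ L and |s| = q ≥ p.
By the CFL pumping lemma, s = uvxyz for some u, v, x, y, z with |vxy| ≤ p, |vy| ≥ 1, and uv^i xy^i z ∈ L for every i ≥ 0.
All symbols are a's, so only lengths matter: let k = |vy|, with 1 ≤ k ≤ p. Then |uv^i xy^i z| = q + (i − 1)k.

Take i = q + 1: the length is q + qk = q(k + 1).
Both factors satisfy q ≥ 2 and k + 1 ≥ 2, so q(k + 1) is composite and uv^(q+1) xy^(q+1) z ∉ L.

This contradicts the CFL pumping lemma, which requires uv^i xy^i z ∈ L for all i ≥ 0.
Hence L = {a^p : p is prime} is not context-free. ∎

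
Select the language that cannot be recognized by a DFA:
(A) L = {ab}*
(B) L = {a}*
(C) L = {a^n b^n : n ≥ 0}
(C) {a^n b^n : n ≥ 0}

(C) L = {a^n b^n : n ≥ 0} is NOT regular.

The pumping lemma can be used to prove this:
After pumping, the number of a's and b's become unequal

The other languages are regular because they can be recognized by finite automata.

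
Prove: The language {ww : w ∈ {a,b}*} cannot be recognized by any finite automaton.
Assume for contradiction that L is regular, and let p ≥ 1 be the pumping length given by the pumping lemma.
Choose s = a^p b a^p b. Then s ∈ L (take w = a^p b) and |s| = 2p + 2 ≥ p.
By the pumping lemma, s = xyz for some x, y, z with |xy| ≤ p, |y| ≥ 1, and xy^i z ∈ L for every i ≥ 0.
Since |xy| ≤ p and the first p symbols of s are all a's, y = a^k for some k with 1 ≤ k ≤ p.

Take i = 2: t = xy²z = a^(p + k) b a^p b.
Suppose t = uu for some string u. The string t contains exactly two b's and ends in b, so u contains exactly one b and ends in b; hence u = a^j b for some j, and uu = a^j b a^j b. Comparing with t = a^(p + k) b a^p b forces j = p + k (first block) and j = p (second block), which is impossible since k ≥ 1. So t ∉ L.

This contradicts the pumping lemma, which requires xy^i z ∈ L for all i ≥ 0.
Hence L = {ww : w ∈ {a,b}*} is not regular. ∎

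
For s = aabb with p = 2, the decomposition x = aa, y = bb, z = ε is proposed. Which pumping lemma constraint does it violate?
Violated: |xy| ≤ p

The decomposition x = aa, y = bb, z = ε for s = aabb with p = 2
violates the constraint: |xy| ≤ p

|xy| = |aabb| = 4 > 2 = p. The decomposition puts too many characters in xy.

Pumping lemma constraints:
1. xyz = s (decomposition is valid)
2. |xy| ≤ p
3. |y| > 0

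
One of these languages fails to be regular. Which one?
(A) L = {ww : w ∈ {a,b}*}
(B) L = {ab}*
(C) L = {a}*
(A) {ww : w ∈ {a,b}*}

(A) L = {ww : w ∈ {a,b}*} is NOT regular.

The pumping lemma can be used to prove this:
After pumping, the two halves no longer match

The other languages are regular because they can be recognized by finite automata.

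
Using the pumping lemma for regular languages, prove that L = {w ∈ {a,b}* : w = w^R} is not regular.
Assume for contradiction that L is regular, and let p ≥ 1 be the pumping length given by the pumping lemma.
Choose s = a^p b a^p. Then s ∈ L (it reads the same in both directions) and |s| = 2p + 1 ≥ p.
By the pumping lemma, s = xyz for some x, y, z with |xy| ≤ p, |y| ≥ 1, and xy^i z ∈ L for every i ≥ 0.
Since |xy| ≤ p and the first p symbols of s are all a's, y = a^k for some k with 1 ≤ k ≤ p.

Take i = 2: xy²z = a^(p + k) b a^p.
Its reversal is a^p b a^(p + k). These differ because the block of a's before the unique b has length p + k in one and p in the other, and p + k ≠ p since k ≥ 1. So xy²z is not a palindrome, i.e. xy²z ∉ L.

This contradicts the pumping lemma, which requires xy^i z ∈ L for all i ≥ 0.
Hence L = {w ∈ {a,b}* : w = w^R} is not regular. ∎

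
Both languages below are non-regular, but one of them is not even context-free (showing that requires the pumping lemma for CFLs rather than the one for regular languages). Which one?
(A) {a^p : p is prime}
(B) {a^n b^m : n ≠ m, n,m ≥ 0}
(A) {a^p : p is prime}

(A) {a^p : p is prime} requires the CFL pumping lemma.

- {a^n b^m : n ≠ m, n,m ≥ 0} is context-free (but not regular)
  • Can be shown non-regular with the regular pumping lemma
  • After pumping a's, we can make n = m

- {a^p : p is prime} is NOT context-free
  • Requires the CFL pumping lemma to prove
  • The CFL pumping lemma also fails because prime gaps are unbounded

The CFL pumping lemma is "stronger" in that it can prove non-membership
in the larger class of context-free languages.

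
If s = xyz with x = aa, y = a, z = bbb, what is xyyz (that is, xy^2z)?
aaaabbb

Given x = 'aa', y = 'a', z = 'bbb' and i = 2:

xy^2z = x + y·y·...·y (2 times) + z
       = 'aa' + 'a'^2 + 'bbb'
       = 'aa' + 'aa' + 'bbb'
       = 'aaaabbb'

The pumped string is 'aaaabbb' with length 7.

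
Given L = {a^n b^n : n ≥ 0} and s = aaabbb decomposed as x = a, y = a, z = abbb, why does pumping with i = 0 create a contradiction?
xy⁰z = aabbb ∉ L

Pumping with i = 0 replaces y = a by y⁰ = ε:
- Original: s = xyz = aaabbb; aaabbb = a^3 b^3 has equal counts (3 = 3), so it is in L
- Pumped: xy⁰z = a · ε · abbb = aabbb
- aabbb has 2 a's and 3 b's; 2 ≠ 3, so it is not in L

The pumping lemma would require xy⁰z ∈ L, so this decomposition yields a contradiction.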